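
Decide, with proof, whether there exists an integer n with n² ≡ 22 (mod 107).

No such integer exists.

Apply Euler's criterion with the prime 107: 22 is a quadratic residue iff 22^53 ≡ 1 (mod 107), and a non-residue iff it is ≡ −1.
Squaring successively (mod 107): 22^2 = 484 ≡ 56; 22^4 ≡ 56² = 3136 ≡ 33; 22^8 ≡ 33² = 1089 ≡ 19; 22^16 ≡ 19² = 361 ≡ 40; 22^32 ≡ 40² = 1600 ≡ 102.
Since 53 = 32 + 16 + 4 + 1, 22^53 ≡ 102 · 40 · 33 · 22; multiplying out mod 107: 102·40 = 4080 ≡ 14, then 14·33 = 462 ≡ 34, then 34·22 = 748 ≡ 106. Thus 22^53 ≡ 106 ≡ −1 (mod 107).
The value −1 means 22 is a non-residue modulo 107, so n² ≡ 22 (mod 107) is impossible.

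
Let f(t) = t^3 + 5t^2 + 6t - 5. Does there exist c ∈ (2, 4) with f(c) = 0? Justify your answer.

f has no root in that interval.

f(2) = 35 and f(4) = 163, both positive, so a sign-change argument is unavailable; we show f keeps this sign on the whole interval.
Substitute t = 2 + u, where 0 < u < 2 on the interval. Expanding, f(2 + u) = u^3 + 11u^2 + 38u + 35.
All 4 nonzero coefficients of this polynomial in u are positive; hence for u > 0 the value is a sum of positive terms (the constant 35 among them).
So f is strictly positive on (2, 4); no root exists in the interval.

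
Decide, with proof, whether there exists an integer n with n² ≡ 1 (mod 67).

Take n = 1. Then 1² = 1, and since 0 ≤ 1 < 67 this is already reduced: 1² ≡ 1 (mod 67).

n = 1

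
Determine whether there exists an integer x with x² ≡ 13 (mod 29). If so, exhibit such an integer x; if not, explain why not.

Take x = 10. Then 10² = 100 = 3·29 + 13, so 10² ≡ 13 (mod 29).

x = 10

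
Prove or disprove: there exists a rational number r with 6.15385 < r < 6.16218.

Scale by 19: the interval becomes (116.92315, 117.08142), which contains the integer 117.
Hence 117/19 is a rational number with 6.15385 < 117/19 < 6.16218.

r = 117/19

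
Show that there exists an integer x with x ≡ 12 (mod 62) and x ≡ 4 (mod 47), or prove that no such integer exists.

x = 756

The moduli 62 and 47 are coprime, so by the Chinese Remainder Theorem a unique solution modulo 2914 exists.
Write x = 12 + 62t and require 12 + 62t ≡ 4 (mod 47), i.e. 62t ≡ 39 (mod 47).
62 ≡ 15 (mod 47), so this reads 15t ≡ 39 (mod 47). Since 15·22 = 330 = 7·47 + 1, the inverse of 15 mod 47 is 22.
Multiplying by 22: t ≡ 22·39 = 858 ≡ 12 (mod 47).
With t = 12: x = 12 + 62·12 = 756.
Verify: 756 = 12·62 + 12 and 756 = 16·47 + 4. ✓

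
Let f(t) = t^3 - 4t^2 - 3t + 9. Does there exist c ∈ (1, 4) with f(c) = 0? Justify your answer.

Such a root exists.

f(1) = 3 and f(4) = -3, which have opposite signs.
Since f is a polynomial it is continuous on [1, 4].
By the Intermediate Value Theorem, f takes the value 0 somewhere in the open interval.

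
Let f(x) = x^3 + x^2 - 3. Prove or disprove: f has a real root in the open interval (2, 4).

f(2) = 9 and f(4) = 77, both positive, so a sign-change argument is unavailable; we show f keeps this sign on the whole interval.
Shift to the endpoint 2: with x = 2 + u (0 < u < 2), one computes f(2 + u) = u^3 + 7u^2 + 16u + 9.
All 4 nonzero coefficients of this polynomial in u are positive; hence for u > 0 the value is a sum of positive terms (the constant 9 among them).
So f is strictly positive on (2, 4); no root exists in the interval.

f has no root in that interval.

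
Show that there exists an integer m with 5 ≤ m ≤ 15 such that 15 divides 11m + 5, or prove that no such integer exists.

m = 5 works, since 11·5 + 5 = 60 = 4·15.

m = 5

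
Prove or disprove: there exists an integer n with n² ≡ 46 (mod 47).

47 is prime, so by Euler's criterion 46 is a square mod 47 iff 46^((47−1)/2) = 46^23 ≡ 1 (mod 47).
Repeated squaring mod 47: 46^2 = 2116 ≡ 1; 46^4 ≡ 1² = 1 ≡ 1; 46^8 ≡ 1² = 1 ≡ 1; 46^16 ≡ 1² = 1 ≡ 1.
Since 23 = 16 + 4 + 2 + 1, 46^23 ≡ 1 · 1 · 1 · 46; multiplying out mod 47: 1·1 = 1 ≡ 1, then 1·1 = 1 ≡ 1, then 1·46 = 46 ≡ 46. Thus 46^23 ≡ 46 ≡ −1 (mod 47).
By Euler's criterion 46 is a quadratic non-residue mod 47: no n satisfies n² ≡ 46 (mod 47).

No, no such integer exists.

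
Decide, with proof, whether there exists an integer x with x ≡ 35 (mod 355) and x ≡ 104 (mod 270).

No such integer exists.

Reduce both congruences modulo 5, which divides 355 and 270: they say x ≡ 35 (mod 5) and x ≡ 104 (mod 5).
However 35 ≡ 0 and 104 ≡ 4 (mod 5), and 0 ≠ 4.
Therefore no such x exists.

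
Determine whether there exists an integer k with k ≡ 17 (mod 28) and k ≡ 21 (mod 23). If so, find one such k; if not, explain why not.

k = 297

Since 28 and 23 share no common factor, CRT says the pair of congruences has a solution (unique mod 644).
Any solution of the first congruence is k = 17 + 28t; substituting into the second, 28t ≡ 21 − 17 ≡ 4 (mod 23).
28 ≡ 5 (mod 23), so this reads 5t ≡ 4 (mod 23). Invert 5 mod 23 by the Euclidean algorithm: 23 = 4·5 + 3, 5 = 1·3 + 2, 3 = 1·2 + 1, 2 = 2·1 + 0; back-substituting, 1 = 3 − 1·2 = 3 − (5 − 1·3) = −5 + 2·3 = −5 + 2·(23 − 4·5) = 2·23 − 9·5. Hence 5·(-9) ≡ 1, so 5⁻¹ ≡ -9 ≡ 14 (mod 23).
Multiplying by 14: t ≡ 14·4 = 56 ≡ 10 (mod 23).
Taking t = 10 gives k = 17 + 28·10 = 297.
Check: 297 mod 28 = 17, 297 mod 23 = 21. ✓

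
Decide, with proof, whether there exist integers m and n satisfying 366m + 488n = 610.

m = 3, n = -1

Since gcd(366, 488) = 122 and 610 = 122·5, Bézout's identity guarantees a solution.
Dividing through by 122 reduces the equation to 3m + 4n = 5.
Euclidean algorithm: 4 = 1·3 + 1, 3 = 3·1 + 0.
Working back up the chain: 1 = 4 − 1·3. So 3·(-1) + 4·1 = 1.
Multiplying through by 5: m = (-1)·5 = -5, n = 1·5 = 5 is a solution.
The general solution is m = -5 + 4k, n = 5 − 3k; taking k = 2 gives the smaller pair m = 3, n = -1.
Indeed 366·3 + 488·(-1) = 1098 − 488 = 610.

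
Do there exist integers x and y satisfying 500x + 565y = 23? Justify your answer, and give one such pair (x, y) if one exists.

There are no such integers.

Any value of 500x + 565y is a multiple of gcd(500, 565) = 5.
However 23 leaves remainder 3 on division by 5.
So the equation is unsolvable over ℤ.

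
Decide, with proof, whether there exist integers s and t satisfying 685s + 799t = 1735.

s = 160, t = -135

685 and 799 are coprime, so 685s + 799t ranges over all of ℤ.
Dividing repeatedly: 799 = 1·685 + 114, 685 = 6·114 + 1, 114 = 114·1 + 0.
Unwinding: 1 = 685 − 6·114 = 685 − 6·(799 − 1·685) = −6·799 + 7·685, i.e. 685·7 + 799·(-6) = 1.
Multiplying through by 1735: s = 7·1735 = 12145, t = (-6)·1735 = -10410 is a solution.
Shifting by a multiple of (799, −685) keeps it a solution: s = 12145 − 15·799 = 160, t = -10410 + 15·685 = -135.
Check: 685·160 + 799·(-135) = 109600 − 107865 = 1735. ✓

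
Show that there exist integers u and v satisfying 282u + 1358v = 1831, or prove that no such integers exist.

There are no such integers.

gcd(282, 1358) = 2, so every integer of the form 282u + 1358v is a multiple of 2.
However 1831 leaves remainder 1 on division by 2.
Hence no integers u, v satisfy the equation.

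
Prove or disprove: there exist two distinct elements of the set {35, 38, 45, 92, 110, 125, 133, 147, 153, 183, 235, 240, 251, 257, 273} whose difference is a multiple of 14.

35 mod 14 = 7 and 133 mod 14 = 7, so 133 − 35 = 98 = 7·14.

The pair (35, 133) works.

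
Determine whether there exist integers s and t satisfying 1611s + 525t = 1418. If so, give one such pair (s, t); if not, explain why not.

There are no such integers.

Any value of 1611s + 525t is a multiple of gcd(1611, 525) = 3.
But 1418 = 3·472 + 2, so 3 ∤ 1418.
So the equation is unsolvable over ℤ.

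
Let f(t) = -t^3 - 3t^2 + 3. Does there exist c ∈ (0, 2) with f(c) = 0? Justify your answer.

Yes, f has a root in the interval.

f(0) = 3 and f(2) = -17, which have opposite signs.
f is continuous everywhere (it is a polynomial), in particular on [0, 2].
By the Intermediate Value Theorem, f takes the value 0 somewhere in the open interval.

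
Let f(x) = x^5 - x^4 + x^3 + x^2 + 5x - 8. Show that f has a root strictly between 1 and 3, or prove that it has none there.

Such a root exists.

f(1) = -1 and f(3) = 205, which have opposite signs.
f is continuous everywhere (it is a polynomial), in particular on [1, 3].
By the Intermediate Value Theorem, f takes the value 0 somewhere in the open interval.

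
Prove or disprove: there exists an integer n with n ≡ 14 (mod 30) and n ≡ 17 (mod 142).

Both moduli are multiples of 2 = gcd(30, 142), so any solution would satisfy n ≡ 14 and n ≡ 17 modulo 2 simultaneously.
However 14 ≡ 0 and 17 ≡ 1 (mod 2), and 0 ≠ 1.
Hence the system has no solution.

There is no such integer.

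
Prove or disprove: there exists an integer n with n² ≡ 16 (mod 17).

Take n = 4. Then 4² = 16, and since 0 ≤ 16 < 17 this is already reduced: 4² ≡ 16 (mod 17).

n = 4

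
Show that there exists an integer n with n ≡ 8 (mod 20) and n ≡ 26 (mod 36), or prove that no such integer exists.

Both moduli are multiples of 4 = gcd(20, 36), so any solution would satisfy n ≡ 8 and n ≡ 26 modulo 4 simultaneously.
However 8 ≡ 0 and 26 ≡ 2 (mod 4), and 0 ≠ 2.
Therefore no such n exists.

There is no such integer.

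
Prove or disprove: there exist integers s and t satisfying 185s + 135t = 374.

Any value of 185s + 135t is a multiple of gcd(185, 135) = 5.
But 374 = 5·74 + 4, so 5 ∤ 374.
So the equation is unsolvable over ℤ.

No such integers exist.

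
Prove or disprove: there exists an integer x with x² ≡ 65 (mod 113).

113 is prime, so by Euler's criterion 65 is a square mod 113 iff 65^((113−1)/2) = 65^56 ≡ 1 (mod 113).
Squaring successively (mod 113): 65^2 = 4225 ≡ 44; 65^4 ≡ 44² = 1936 ≡ 15; 65^8 ≡ 15² = 225 ≡ 112; 65^16 ≡ 112² = 12544 ≡ 1; 65^32 ≡ 1² = 1 ≡ 1.
Since 56 = 32 + 16 + 8, 65^56 ≡ 1 · 1 · 112; multiplying out mod 113: 1·1 = 1 ≡ 1, then 1·112 = 112 ≡ 112. Thus 65^56 ≡ 112 ≡ −1 (mod 113).
The value −1 means 65 is a non-residue modulo 113, so x² ≡ 65 (mod 113) is impossible.

No such integer exists.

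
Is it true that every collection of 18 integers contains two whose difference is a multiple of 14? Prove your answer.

There are exactly 14 possible remainders on division by 14.
With 18 integers and only 14 classes, the pigeonhole principle forces two of them, say a and b, into the same class.
Then a ≡ b (mod 14), i.e. 14 ∣ (a − b).

Yes, this is always true.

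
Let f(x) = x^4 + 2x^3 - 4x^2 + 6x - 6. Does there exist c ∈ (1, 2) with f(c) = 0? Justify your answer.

f(1) = -1 and f(2) = 22, which have opposite signs.
Since f is a polynomial it is continuous on [1, 2].
The Intermediate Value Theorem then guarantees some c ∈ (1, 2) with f(c) = 0.

Yes, f has a root in the interval.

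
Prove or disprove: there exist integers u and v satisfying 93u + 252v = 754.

Both 93 and 252 are divisible by gcd(93, 252) = 3, hence so is any combination 93u + 252v.
But 754 = 3·251 + 1, so 3 ∤ 754.
So the equation is unsolvable over ℤ.

There are no such integers.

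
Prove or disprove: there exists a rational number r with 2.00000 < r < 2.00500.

r = 403/201

Scale by 201: the interval becomes (402.00000, 403.00500), which contains the integer 403.
Dividing back, 2.00000 < 403/201 < 2.00500, and 403/201 is rational.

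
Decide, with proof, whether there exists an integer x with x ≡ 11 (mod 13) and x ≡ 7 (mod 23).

x = 76

Since 13 and 23 share no common factor, CRT says the pair of congruences has a solution (unique mod 299).
Write x = 11 + 13t and require 11 + 13t ≡ 7 (mod 23), i.e. 13t ≡ 19 (mod 23).
Since 13·16 = 208 = 9·23 + 1, the inverse of 13 mod 23 is 16.
Multiplying by 16: t ≡ 16·19 = 304 ≡ 5 (mod 23).
Taking t = 5 gives x = 11 + 13·5 = 76.
Check: 76 mod 13 = 11, 76 mod 23 = 7. ✓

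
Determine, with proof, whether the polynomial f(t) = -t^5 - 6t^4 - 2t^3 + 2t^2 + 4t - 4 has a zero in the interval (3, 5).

The endpoint values f(3) = -757 and f(5) = -7059 are both negative. Claim: f(t) < 0 for every t in (3, 5).
Shift to the endpoint 3: with t = 3 + u (0 < u < 2), one computes f(3 + u) = -u^5 - 21u^4 - 164u^3 - 610u^2 - 1091u - 757.
All 6 nonzero coefficients of this polynomial in u are negative; hence for u > 0 the value is a sum of negative terms (the constant -757 among them).
So f is strictly negative on (3, 5); no root exists in the interval.

No.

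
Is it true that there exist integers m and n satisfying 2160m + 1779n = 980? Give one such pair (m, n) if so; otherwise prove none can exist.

No, no such integers exist.

Any value of 2160m + 1779n is a multiple of gcd(2160, 1779) = 3.
However 980 leaves remainder 2 on division by 3.
So the equation is unsolvable over ℤ.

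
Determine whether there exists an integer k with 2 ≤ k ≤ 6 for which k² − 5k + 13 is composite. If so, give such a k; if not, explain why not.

k = 4

At k = 4: 4² − 5·4 + 13 = 9 = 3·3, which is composite.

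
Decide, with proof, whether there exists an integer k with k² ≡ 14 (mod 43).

Take k = 10. Then 10² = 100 = 2·43 + 14, so 10² ≡ 14 (mod 43).

k = 10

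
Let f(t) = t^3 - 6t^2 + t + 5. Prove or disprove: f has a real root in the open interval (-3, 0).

Such a root exists.

f(-3) = -79 and f(0) = 5, which have opposite signs.
Since f is a polynomial it is continuous on [-3, 0].
By the Intermediate Value Theorem f must vanish at some point of (-3, 0).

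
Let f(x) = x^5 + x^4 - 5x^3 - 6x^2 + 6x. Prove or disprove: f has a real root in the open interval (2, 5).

Yes, f has a root in the interval.

f(2) = -4 and f(5) = 3005, which have opposite signs.
As a polynomial, f is continuous on every closed interval.
By the Intermediate Value Theorem, f takes the value 0 somewhere in the open interval.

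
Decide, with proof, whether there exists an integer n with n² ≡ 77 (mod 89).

No, no such integer exists.

89 is prime, so by Euler's criterion 77 is a square mod 89 iff 77^((89−1)/2) = 77^44 ≡ 1 (mod 89).
Squaring successively (mod 89): 77^2 = 5929 ≡ 55; 77^4 ≡ 55² = 3025 ≡ 88; 77^8 ≡ 88² = 7744 ≡ 1; 77^16 ≡ 1² = 1 ≡ 1; 77^32 ≡ 1² = 1 ≡ 1.
Since 44 = 32 + 8 + 4, 77^44 ≡ 1 · 1 · 88; multiplying out mod 89: 1·1 = 1 ≡ 1, then 1·88 = 88 ≡ 88. Thus 77^44 ≡ 88 ≡ −1 (mod 89).
By Euler's criterion 77 is a quadratic non-residue mod 89: no n satisfies n² ≡ 77 (mod 89).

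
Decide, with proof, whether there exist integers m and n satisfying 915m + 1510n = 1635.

m = 81, n = -48

gcd(915, 1510) = 5, and 5 divides 1635, so integer solutions exist.
Dividing through by 5 reduces the equation to 183m + 302n = 327.
Euclidean algorithm: 302 = 1·183 + 119, 183 = 1·119 + 64, 119 = 1·64 + 55, 64 = 1·55 + 9, 55 = 6·9 + 1, 9 = 9·1 + 0.
Working back up the chain: 1 = 55 − 6·9 = 55 − 6·(64 − 1·55) = −6·64 + 7·55 = −6·64 + 7·(119 − 1·64) = 7·119 − 13·64 = 7·119 − 13·(183 − 1·119) = −13·183 + 20·119 = −13·183 + 20·(302 − 1·183) = 20·302 − 33·183. So 183·(-33) + 302·20 = 1.
Times 327: 183·(-10791) + 302·6540 = 327, so (-10791, 6540) solves it.
Shifting by a multiple of (302, −183) keeps it a solution: m = -10791 + 36·302 = 81, n = 6540 − 36·183 = -48.
Indeed 915·81 + 1510·(-48) = 74115 − 72480 = 1635.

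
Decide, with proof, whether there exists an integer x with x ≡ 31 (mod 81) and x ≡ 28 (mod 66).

gcd(81, 66) = 3. A simultaneous solution exists iff 31 ≡ 28 (mod 3); here 31 mod 3 = 1 = 28 mod 3, so it does.
Put x = 31 + 81t, so we need 81t ≡ 63 (mod 66), equivalently (divide by 3) 27t ≡ 21 (mod 22).
27 ≡ 5 (mod 22), so this reads 5t ≡ 21 (mod 22). Note 5·9 = 45 ≡ 1 (mod 22) (as 45 − 1 = 2·22), so 5⁻¹ ≡ 9.
Therefore t ≡ 9·21 = 189 ≡ 13 (mod 22).
Then x = 31 + 81·13 = 1084.
Indeed 1084 ≡ 31 (mod 81) and 1084 ≡ 28 (mod 66).

x = 1084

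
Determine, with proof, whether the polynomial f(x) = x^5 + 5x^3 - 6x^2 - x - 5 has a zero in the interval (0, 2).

Such a root exists.

f(0) = -5 and f(2) = 41, which have opposite signs.
Since f is a polynomial it is continuous on [0, 2].
By the Intermediate Value Theorem, f takes the value 0 somewhere in the open interval.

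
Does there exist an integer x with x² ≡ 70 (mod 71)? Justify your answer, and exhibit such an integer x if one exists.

Apply Euler's criterion with the prime 71: 70 is a quadratic residue iff 70^35 ≡ 1 (mod 71), and a non-residue iff it is ≡ −1.
Squaring successively (mod 71): 70^2 = 4900 ≡ 1; 70^4 ≡ 1² = 1 ≡ 1; 70^8 ≡ 1² = 1 ≡ 1; 70^16 ≡ 1² = 1 ≡ 1; 70^32 ≡ 1² = 1 ≡ 1.
Since 35 = 32 + 2 + 1, 70^35 ≡ 1 · 1 · 70; multiplying out mod 71: 1·1 = 1 ≡ 1, then 1·70 = 70 ≡ 70. Thus 70^35 ≡ 70 ≡ −1 (mod 71).
The value −1 means 70 is a non-residue modulo 71, so x² ≡ 70 (mod 71) is impossible.

There is no such integer.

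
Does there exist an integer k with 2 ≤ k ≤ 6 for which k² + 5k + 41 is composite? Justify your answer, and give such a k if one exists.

k = 2

At k = 2: 2² + 5·2 + 41 = 55 = 5·11, which is composite.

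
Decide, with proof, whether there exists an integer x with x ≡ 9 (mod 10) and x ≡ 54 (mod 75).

x = 129

Here gcd(10, 75) = 5, and both 9 and 54 leave remainder 4 mod 5, so the system is consistent.
Put x = 9 + 10t, so we need 10t ≡ 45 (mod 75), equivalently (divide by 5) 2t ≡ 9 (mod 15).
To invert 2 modulo 15: 15 = 7·2 + 1, 2 = 2·1 + 0, and unwinding, 1 = 15 − 7·2. Thus 2⁻¹ ≡ -7 ≡ 8 (mod 15).
Multiplying by 8: t ≡ 8·9 = 72 ≡ 12 (mod 15).
Then x = 9 + 10·12 = 129.
Indeed 129 ≡ 9 (mod 10) and 129 ≡ 54 (mod 75).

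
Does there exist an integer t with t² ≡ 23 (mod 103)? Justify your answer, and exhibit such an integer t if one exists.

t = 69

Take t = 69. Then 69² = 4761 = 46·103 + 23, so 69² ≡ 23 (mod 103).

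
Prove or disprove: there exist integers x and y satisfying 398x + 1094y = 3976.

x = 535, y = -191

gcd(398, 1094) = 2, and 2 divides 3976, so integer solutions exist.
Dividing through by 2 reduces the equation to 199x + 547y = 1988.
Euclidean algorithm: 547 = 2·199 + 149, 199 = 1·149 + 50, 149 = 2·50 + 49, 50 = 1·49 + 1, 49 = 49·1 + 0.
Working back up the chain: 1 = 50 − 1·49 = 50 − (149 − 2·50) = −149 + 3·50 = −149 + 3·(199 − 1·149) = 3·199 − 4·149 = 3·199 − 4·(547 − 2·199) = −4·547 + 11·199. So 199·11 + 547·(-4) = 1.
Times 1988: 199·21868 + 547·(-7952) = 1988, so (21868, -7952) solves it.
The general solution is x = 21868 + 547k, y = -7952 − 199k; taking k = -39 gives the smaller pair x = 535, y = -191.
Indeed 398·535 + 1094·(-191) = 212930 − 208954 = 3976.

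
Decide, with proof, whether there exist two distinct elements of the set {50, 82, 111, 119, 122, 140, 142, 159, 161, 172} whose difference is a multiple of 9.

50 mod 9 = 5 and 122 mod 9 = 5, so 122 − 50 = 72 = 8·9.

The pair (50, 122) works.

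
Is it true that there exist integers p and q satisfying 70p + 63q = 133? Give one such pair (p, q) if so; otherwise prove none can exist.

p = 1, q = 1

Every value of 70p + 63q is a multiple of gcd(70, 63) = 7; since 7 ∣ 133, solutions exist.
Dividing through by 7 reduces the equation to 10p + 9q = 19.
Run the Euclidean algorithm on 10 and 9: 10 = 1·9 + 1, 9 = 9·1 + 0.
Back-substituting, 1 = 10 − 1·9; that is, 10·1 + 9·(-1) = 1.
Scaling by 19 gives the particular solution (p, q) = (19, -19).
The general solution is p = 19 + 9k, q = -19 − 10k; taking k = -2 gives the smaller pair p = 1, q = 1.
Indeed 70·1 + 63·1 = 70 + 63 = 133.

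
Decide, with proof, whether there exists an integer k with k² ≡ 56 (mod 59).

59 is prime, so by Euler's criterion 56 is a square mod 59 iff 56^((59−1)/2) = 56^29 ≡ 1 (mod 59).
Repeated squaring mod 59: 56^2 = 3136 ≡ 9; 56^4 ≡ 9² = 81 ≡ 22; 56^8 ≡ 22² = 484 ≡ 12; 56^16 ≡ 12² = 144 ≡ 26.
Since 29 = 16 + 8 + 4 + 1, 56^29 ≡ 26 · 12 · 22 · 56; multiplying out mod 59: 26·12 = 312 ≡ 17, then 17·22 = 374 ≡ 20, then 20·56 = 1120 ≡ 58. Thus 56^29 ≡ 58 ≡ −1 (mod 59).
By Euler's criterion 56 is a quadratic non-residue mod 59: no k satisfies k² ≡ 56 (mod 59).

There is no such integer.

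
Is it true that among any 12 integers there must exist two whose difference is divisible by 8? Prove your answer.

Each integer lies in one of the 8 residue classes modulo 8.
Placing 12 integers into 8 classes, some class receives at least two — say a and b.
Then a ≡ b (mod 8), i.e. 8 ∣ (a − b).

True.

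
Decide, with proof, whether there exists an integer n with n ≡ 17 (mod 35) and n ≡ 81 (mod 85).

No, no such integer exists.

gcd(35, 85) = 5. If n ≡ 17 (mod 35) and n ≡ 81 (mod 85), then n ≡ 17 (mod 5) and n ≡ 81 (mod 5).
However 17 ≡ 2 and 81 ≡ 1 (mod 5), and 2 ≠ 1.
Therefore no such n exists.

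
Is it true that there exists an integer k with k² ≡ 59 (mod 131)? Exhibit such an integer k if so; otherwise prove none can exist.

k = 37 works: 37² = 1369, and 1369 − 59 = 1310 = 10·131.

k = 37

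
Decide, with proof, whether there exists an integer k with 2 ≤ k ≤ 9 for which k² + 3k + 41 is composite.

At k = 4: 4² + 3·4 + 41 = 69 = 3·23, which is composite.

k = 4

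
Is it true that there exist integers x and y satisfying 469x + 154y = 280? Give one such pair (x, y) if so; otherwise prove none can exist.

x = 18, y = -53

Every value of 469x + 154y is a multiple of gcd(469, 154) = 7; since 7 ∣ 280, solutions exist.
Dividing through by 7 reduces the equation to 67x + 22y = 40.
Run the Euclidean algorithm on 67 and 22: 67 = 3·22 + 1, 22 = 22·1 + 0.
Unwinding: 1 = 67 − 3·22, i.e. 67·1 + 22·(-3) = 1.
Times 40: 67·40 + 22·(-120) = 40, so (40, -120) solves it.
Shifting by a multiple of (22, −67) keeps it a solution: x = 40 − 1·22 = 18, y = -120 + 1·67 = -53.
Indeed 469·18 + 154·(-53) = 8442 − 8162 = 280.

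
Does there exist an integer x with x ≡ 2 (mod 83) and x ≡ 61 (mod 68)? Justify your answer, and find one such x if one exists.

x = 1081

Since 83 and 68 share no common factor, CRT says the pair of congruences has a solution (unique mod 5644).
Write x = 2 + 83t and require 2 + 83t ≡ 61 (mod 68), i.e. 83t ≡ 59 (mod 68).
83 ≡ 15 (mod 68), so this reads 15t ≡ 59 (mod 68). Note 15·59 = 885 ≡ 1 (mod 68) (as 885 − 1 = 13·68), so 15⁻¹ ≡ 59.
Multiplying by 59: t ≡ 59·59 = 3481 ≡ 13 (mod 68).
With t = 13: x = 2 + 83·13 = 1081.
Indeed 1081 ≡ 2 (mod 83) and 1081 ≡ 61 (mod 68).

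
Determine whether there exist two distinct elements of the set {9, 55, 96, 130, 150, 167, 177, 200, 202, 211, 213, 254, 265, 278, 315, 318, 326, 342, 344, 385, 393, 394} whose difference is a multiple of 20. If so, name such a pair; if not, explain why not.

55 mod 20 = 15 and 315 mod 20 = 15, so 315 − 55 = 260 = 13·20.

Yes: 55 and 315.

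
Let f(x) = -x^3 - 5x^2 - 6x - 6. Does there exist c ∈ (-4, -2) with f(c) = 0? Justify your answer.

Yes, f has a root in the interval.

f(-4) = 2 and f(-2) = -6, which have opposite signs.
As a polynomial, f is continuous on every closed interval.
By the Intermediate Value Theorem, f takes the value 0 somewhere in the open interval.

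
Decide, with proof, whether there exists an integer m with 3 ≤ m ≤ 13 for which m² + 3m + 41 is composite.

m = 7

At m = 7: 7² + 3·7 + 41 = 111 = 3·37, which is composite.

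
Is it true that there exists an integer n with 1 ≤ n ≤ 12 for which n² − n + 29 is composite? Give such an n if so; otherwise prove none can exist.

n = 8

At n = 8: 8² − 8 + 29 = 85 = 5·17, which is composite.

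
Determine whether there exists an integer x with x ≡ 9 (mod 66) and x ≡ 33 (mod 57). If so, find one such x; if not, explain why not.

The moduli are not coprime: gcd(66, 57) = 3. Compatibility requires 3 ∣ (33 − 9) = 24, which holds, so solutions exist.
Write x = 9 + 66t. Then 66t ≡ 33 − 9 ≡ 24 (mod 57); dividing through by 3 gives 22t ≡ 8 (mod 19).
22 ≡ 3 (mod 19), so this reads 3t ≡ 8 (mod 19). Since 3·13 = 39 = 2·19 + 1, the inverse of 3 mod 19 is 13.
Therefore t ≡ 13·8 = 104 ≡ 9 (mod 19).
Then x = 9 + 66·9 = 603.
Check: 603 mod 66 = 9, 603 mod 57 = 33. ✓

x = 603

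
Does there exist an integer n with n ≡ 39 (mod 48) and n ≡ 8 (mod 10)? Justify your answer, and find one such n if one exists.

No such integer exists.

gcd(48, 10) = 2. If n ≡ 39 (mod 48) and n ≡ 8 (mod 10), then n ≡ 39 (mod 2) and n ≡ 8 (mod 2).
These are incompatible: 39 − 8 = 31 is not divisible by 2.
So no integer satisfies both congruences.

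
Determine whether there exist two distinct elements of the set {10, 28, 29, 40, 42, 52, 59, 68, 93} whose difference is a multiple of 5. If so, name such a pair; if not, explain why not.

The pair (10, 40) works.

Reduce each element mod 5: 10↦0, 28↦3, 29↦4, 40↦0, 42↦2, 52↦2, 59↦4, 68↦3, 93↦3. The residue 0 repeats (at 10 and 40), and 40 − 10 = 30 = 6·5.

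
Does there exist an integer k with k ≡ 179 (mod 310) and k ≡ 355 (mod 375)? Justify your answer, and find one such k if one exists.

No, no such integer exists.

Reduce both congruences modulo 5, which divides 310 and 375: they say k ≡ 179 (mod 5) and k ≡ 355 (mod 5).
These are incompatible: 179 − 355 = -176 is not divisible by 5.
So no integer satisfies both congruences.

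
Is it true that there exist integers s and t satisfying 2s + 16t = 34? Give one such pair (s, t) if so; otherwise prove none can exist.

gcd(2, 16) = 2, and 2 divides 34, so integer solutions exist.
Dividing through by 2 reduces the equation to 1s + 8t = 17.
The coefficient of s is 1, so setting t = 0 and s = 17 already solves it.
Subtracting 2·8 from s and adding 2·1 to t gives the tidier solution (1, 2).
Check: 2·1 + 16·2 = 2 + 32 = 34. ✓

s = 1, t = 2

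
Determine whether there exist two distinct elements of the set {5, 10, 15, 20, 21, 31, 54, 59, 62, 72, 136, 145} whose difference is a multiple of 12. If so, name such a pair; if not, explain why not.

There is no such pair.

Residues mod 12: 5↦5, 10↦10, 15↦3, 20↦8, 21↦9, 31↦7, 54↦6, 59↦11, 62↦2, 72↦0, 136↦4, 145↦1.
All 12 residues are distinct, so no two elements differ by a multiple of 12.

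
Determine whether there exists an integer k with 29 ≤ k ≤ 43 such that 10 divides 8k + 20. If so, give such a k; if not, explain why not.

At k = 29 the value 252 is not a multiple of 10. Try k = 30: 8·30 + 20 = 260 = 26·10, which is divisible by 10.

k = 30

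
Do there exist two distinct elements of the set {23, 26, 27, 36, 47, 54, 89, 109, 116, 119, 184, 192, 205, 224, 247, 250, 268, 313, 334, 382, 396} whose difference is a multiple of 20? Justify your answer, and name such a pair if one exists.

27 mod 20 = 7 and 47 mod 20 = 7, so 47 − 27 = 20 = 1·20.

27 and 47 are such a pair.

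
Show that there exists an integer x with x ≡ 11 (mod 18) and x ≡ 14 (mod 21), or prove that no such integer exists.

x = 119

The moduli are not coprime: gcd(18, 21) = 3. Compatibility requires 3 ∣ (14 − 11) = 3, which holds, so solutions exist.
The integers ≡ 11 (mod 18) are 11, 29, 47, 65, 83, 101, 119, …; their remainders mod 21 are 11, 8, 5, 2, 20, 17, 14, so x = 119 is the first that is ≡ 14 (mod 21).
Check: 119 mod 18 = 11, 119 mod 21 = 14. ✓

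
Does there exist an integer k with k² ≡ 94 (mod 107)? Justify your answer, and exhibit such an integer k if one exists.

107 is prime, so by Euler's criterion 94 is a square mod 107 iff 94^((107−1)/2) = 94^53 ≡ 1 (mod 107).
Repeated squaring mod 107: 94^2 = 8836 ≡ 62; 94^4 ≡ 62² = 3844 ≡ 99; 94^8 ≡ 99² = 9801 ≡ 64; 94^16 ≡ 64² = 4096 ≡ 30; 94^32 ≡ 30² = 900 ≡ 44.
Since 53 = 32 + 16 + 4 + 1, 94^53 ≡ 44 · 30 · 99 · 94; multiplying out mod 107: 44·30 = 1320 ≡ 36, then 36·99 = 3564 ≡ 33, then 33·94 = 3102 ≡ 106. Thus 94^53 ≡ 106 ≡ −1 (mod 107).
By Euler's criterion 94 is a quadratic non-residue mod 107: no k satisfies k² ≡ 94 (mod 107).

No, no such integer exists.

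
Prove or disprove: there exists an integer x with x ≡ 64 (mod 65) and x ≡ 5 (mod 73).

x = 3509

gcd(65, 73) = 1, so the Chinese Remainder Theorem guarantees exactly one residue class mod 4745 satisfying both.
Write x = 64 + 65t and require 64 + 65t ≡ 5 (mod 73), i.e. 65t ≡ 14 (mod 73).
To invert 65 modulo 73: 73 = 1·65 + 8, 65 = 8·8 + 1, 8 = 8·1 + 0, and unwinding, 1 = 65 − 8·8 = 65 − 8·(73 − 1·65) = −8·73 + 9·65. Thus 65⁻¹ ≡ 9 (mod 73).
Therefore t ≡ 9·14 = 126 ≡ 53 (mod 73).
With t = 53: x = 64 + 65·53 = 3509.
Check: 3509 mod 65 = 64, 3509 mod 73 = 5. ✓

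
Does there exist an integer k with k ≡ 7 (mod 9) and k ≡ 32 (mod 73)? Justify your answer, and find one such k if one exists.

Since 9 and 73 share no common factor, CRT says the pair of congruences has a solution (unique mod 657).
Write k = 7 + 9t and require 7 + 9t ≡ 32 (mod 73), i.e. 9t ≡ 25 (mod 73).
Invert 9 mod 73 by the Euclidean algorithm: 73 = 8·9 + 1, 9 = 9·1 + 0; back-substituting, 1 = 73 − 8·9. Hence 9·(-8) ≡ 1, so 9⁻¹ ≡ -8 ≡ 65 (mod 73).
Multiplying by 65: t ≡ 65·25 = 1625 ≡ 19 (mod 73).
With t = 19: k = 7 + 9·19 = 178.
Check: 178 mod 9 = 7, 178 mod 73 = 32. ✓

k = 178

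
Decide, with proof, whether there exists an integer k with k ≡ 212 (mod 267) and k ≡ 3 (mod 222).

Reduce both congruences modulo 3, which divides 267 and 222: they say k ≡ 212 (mod 3) and k ≡ 3 (mod 3).
These are incompatible: 212 − 3 = 209 is not divisible by 3.
Therefore no such k exists.

There is no such integer.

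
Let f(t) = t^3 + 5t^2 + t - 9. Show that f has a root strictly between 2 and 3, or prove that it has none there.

No such root exists.

The endpoint values f(2) = 21 and f(3) = 66 are both positive. Claim: f(t) > 0 for every t in (2, 3).
Shift to the endpoint 2: with t = 2 + u (0 < u < 1), one computes f(2 + u) = u^3 + 11u^2 + 33u + 21.
All 4 nonzero coefficients of this polynomial in u are positive; hence for u > 0 the value is a sum of positive terms (the constant 21 among them).
Therefore f(t) > 0 throughout (2, 3), and f has no zero there.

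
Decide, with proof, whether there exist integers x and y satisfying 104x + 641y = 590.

x = 18, y = -2

104 and 641 are coprime, so 104x + 641y ranges over all of ℤ.
Dividing repeatedly: 641 = 6·104 + 17, 104 = 6·17 + 2, 17 = 8·2 + 1, 2 = 2·1 + 0.
Working back up the chain: 1 = 17 − 8·2 = 17 − 8·(104 − 6·17) = −8·104 + 49·17 = −8·104 + 49·(641 − 6·104) = 49·641 − 302·104. So 104·(-302) + 641·49 = 1.
Times 590: 104·(-178180) + 641·28910 = 590, so (-178180, 28910) solves it.
Shifting by a multiple of (641, −104) keeps it a solution: x = -178180 + 278·641 = 18, y = 28910 − 278·104 = -2.
Indeed 104·18 + 641·(-2) = 1872 − 1282 = 590.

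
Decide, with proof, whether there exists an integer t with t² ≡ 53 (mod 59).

t = 17

Take t = 17. Then 17² = 289 = 4·59 + 53, so 17² ≡ 53 (mod 59).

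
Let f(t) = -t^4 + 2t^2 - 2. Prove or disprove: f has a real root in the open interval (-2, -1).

f(-2) = -10 and f(-1) = -1, both negative, so a sign-change argument is unavailable; we show f keeps this sign on the whole interval.
Shift to the endpoint -1: with t = -1 − u (0 < u < 1), one computes f(-1 − u) = -u^4 - 4u^3 - 4u^2 - 1.
The nonzero coefficients here are all negative, so for u > 0 every term is negative (or zero), and the constant term -1 is strictly negative.
So f is strictly negative on (-2, -1); no root exists in the interval.

No such root exists.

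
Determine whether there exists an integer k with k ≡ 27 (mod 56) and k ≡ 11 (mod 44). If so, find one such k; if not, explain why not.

k = 363

Here gcd(56, 44) = 4, and both 27 and 11 leave remainder 3 mod 4, so the system is consistent.
The integers ≡ 27 (mod 56) are 27, 83, 139, 195, 251, 307, 363, …; their remainders mod 44 are 27, 39, 7, 19, 31, 43, 11, so k = 363 is the first that is ≡ 11 (mod 44).
Verify: 363 = 6·56 + 27 and 363 = 8·44 + 11. ✓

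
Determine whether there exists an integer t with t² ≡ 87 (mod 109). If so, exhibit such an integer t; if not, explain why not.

Take t = 14. Then 14² = 196 = 1·109 + 87, so 14² ≡ 87 (mod 109).

t = 14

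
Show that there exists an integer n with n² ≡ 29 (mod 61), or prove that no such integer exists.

No, no such integer exists.

Apply Euler's criterion with the prime 61: 29 is a quadratic residue iff 29^30 ≡ 1 (mod 61), and a non-residue iff it is ≡ −1.
Repeated squaring mod 61: 29^2 = 841 ≡ 48; 29^4 ≡ 48² = 2304 ≡ 47; 29^8 ≡ 47² = 2209 ≡ 13; 29^16 ≡ 13² = 169 ≡ 47.
Since 30 = 16 + 8 + 4 + 2, 29^30 ≡ 47 · 13 · 47 · 48; multiplying out mod 61: 47·13 = 611 ≡ 1, then 1·47 = 47 ≡ 47, then 47·48 = 2256 ≡ 60. Thus 29^30 ≡ 60 ≡ −1 (mod 61).
By Euler's criterion 29 is a quadratic non-residue mod 61: no n satisfies n² ≡ 29 (mod 61).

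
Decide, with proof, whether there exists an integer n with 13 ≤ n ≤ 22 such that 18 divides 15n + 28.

No such integer n in that range exists.

At n = 13, 15·13 + 28 = 223 ≡ 7 (mod 18), and each step in n adds 15, giving residues 7, 4, 1, 16, 13, 10, 7, 4, 1, 16 for n = 13, 14, …, 22.
None is 0, so 18 never divides 15n + 28 on this range.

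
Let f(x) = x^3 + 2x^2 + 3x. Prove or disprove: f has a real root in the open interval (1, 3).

f(1) = 6 and f(3) = 54, both positive.
The derivative f'(x) = 3x^2 + 4x + 3 is a quadratic with discriminant 4² − 4·3·3 = -20 < 0; it never vanishes, so it is always positive (sign of the leading coefficient).
So f is strictly increasing; between 1 and 3 its values lie between f(1) = 6 and f(3) = 54, all positive. Therefore f has no root in (1, 3).

No such root exists.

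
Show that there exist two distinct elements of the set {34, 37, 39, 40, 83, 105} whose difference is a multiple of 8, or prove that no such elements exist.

No, no such pair exists.

Two integers differ by a multiple of 8 exactly when they have the same residue mod 8. The residues are 34↦2, 37↦5, 39↦7, 40↦0, 83↦3, 105↦1.
All 6 residues are distinct, so no two elements differ by a multiple of 8.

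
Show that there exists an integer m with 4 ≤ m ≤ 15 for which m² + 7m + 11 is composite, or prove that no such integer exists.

At m = 11: 11² + 7·11 + 11 = 209 = 11·19, which is composite.

m = 11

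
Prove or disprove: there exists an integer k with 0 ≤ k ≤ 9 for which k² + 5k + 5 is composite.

k = 5

At k = 5: 5² + 5·5 + 5 = 55 = 5·11, which is composite.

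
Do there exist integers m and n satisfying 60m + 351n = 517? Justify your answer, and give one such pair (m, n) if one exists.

Both 60 and 351 are divisible by gcd(60, 351) = 3, hence so is any combination 60m + 351n.
However 517 leaves remainder 1 on division by 3.
Hence no integers m, n satisfy the equation.

No, no such integers exist.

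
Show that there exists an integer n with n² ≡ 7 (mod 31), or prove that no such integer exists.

Take n = 10. Then 10² = 100 = 3·31 + 7, so 10² ≡ 7 (mod 31).

n = 10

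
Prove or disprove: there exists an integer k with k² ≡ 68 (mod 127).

k = 24

Take k = 24. Then 24² = 576 = 4·127 + 68, so 24² ≡ 68 (mod 127).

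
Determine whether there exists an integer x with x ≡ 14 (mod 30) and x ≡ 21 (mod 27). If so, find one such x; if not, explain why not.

Both moduli are multiples of 3 = gcd(30, 27), so any solution would satisfy x ≡ 14 and x ≡ 21 modulo 3 simultaneously.
These are incompatible: 14 − 21 = -7 is not divisible by 3.
So no integer satisfies both congruences.

No such integer exists.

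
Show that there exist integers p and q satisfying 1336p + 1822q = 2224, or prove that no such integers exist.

Since gcd(1336, 1822) = 2 and 2224 = 2·1112, Bézout's identity guarantees a solution.
Dividing through by 2 reduces the equation to 668p + 911q = 1112.
Dividing repeatedly: 911 = 1·668 + 243, 668 = 2·243 + 182, 243 = 1·182 + 61, 182 = 2·61 + 60, 61 = 1·60 + 1, 60 = 60·1 + 0.
Back-substituting, 1 = 61 − 1·60 = 61 − (182 − 2·61) = −182 + 3·61 = −182 + 3·(243 − 1·182) = 3·243 − 4·182 = 3·243 − 4·(668 − 2·243) = −4·668 + 11·243 = −4·668 + 11·(911 − 1·668) = 11·911 − 15·668; that is, 668·(-15) + 911·11 = 1.
Scaling by 1112 gives the particular solution (p, q) = (-16680, 12232).
Adding 19·911 to p and subtracting 19·668 from q gives the tidier solution (629, -460).
Check: 1336·629 + 1822·(-460) = 840344 − 838120 = 2224. ✓

p = 629, q = -460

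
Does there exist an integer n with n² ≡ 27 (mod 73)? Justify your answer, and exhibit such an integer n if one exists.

n = 63

n = 63 works: 63² = 3969, and 3969 − 27 = 3942 = 54·73.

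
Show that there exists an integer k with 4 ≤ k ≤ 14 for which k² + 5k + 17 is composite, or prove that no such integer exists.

k = 12

At k = 12: 12² + 5·12 + 17 = 221 = 13·17, which is composite.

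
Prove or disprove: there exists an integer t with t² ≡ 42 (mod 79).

t = 11

t = 11 works: 11² = 121, and 121 − 42 = 79 = 1·79.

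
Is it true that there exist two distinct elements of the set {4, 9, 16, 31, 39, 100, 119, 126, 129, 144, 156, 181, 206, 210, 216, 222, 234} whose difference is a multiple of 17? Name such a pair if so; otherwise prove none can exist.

No, no such pair exists.

Reduce each element modulo 17: 4↦4, 9↦9, 16↦16, 31↦14, 39↦5, 100↦15, 119↦0, 126↦7, 129↦10, 144↦8, 156↦3, 181↦11, 206↦2, 210↦6, 216↦12, 222↦1, 234↦13.
All 17 residues are distinct, so no two elements differ by a multiple of 17.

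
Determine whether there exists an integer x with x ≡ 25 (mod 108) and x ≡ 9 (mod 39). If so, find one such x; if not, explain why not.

Both moduli are multiples of 3 = gcd(108, 39), so any solution would satisfy x ≡ 25 and x ≡ 9 modulo 3 simultaneously.
These are incompatible: 25 − 9 = 16 is not divisible by 3.
So no integer satisfies both congruences.

No such integer exists.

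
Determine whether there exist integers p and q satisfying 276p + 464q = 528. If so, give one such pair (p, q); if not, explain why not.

gcd(276, 464) = 4, and 4 divides 528, so integer solutions exist.
Dividing through by 4 reduces the equation to 69p + 116q = 132.
Run the Euclidean algorithm on 116 and 69: 116 = 1·69 + 47, 69 = 1·47 + 22, 47 = 2·22 + 3, 22 = 7·3 + 1, 3 = 3·1 + 0.
Back-substituting, 1 = 22 − 7·3 = 22 − 7·(47 − 2·22) = −7·47 + 15·22 = −7·47 + 15·(69 − 1·47) = 15·69 − 22·47 = 15·69 − 22·(116 − 1·69) = −22·116 + 37·69; that is, 69·37 + 116·(-22) = 1.
Multiplying through by 132: p = 37·132 = 4884, q = (-22)·132 = -2904 is a solution.
Subtracting 42·116 from p and adding 42·69 to q gives the tidier solution (12, -6).
Indeed 276·12 + 464·(-6) = 3312 − 2784 = 528.

p = 12, q = -6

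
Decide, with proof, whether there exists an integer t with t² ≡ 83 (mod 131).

No, no such integer exists.

131 is prime, so by Euler's criterion 83 is a square mod 131 iff 83^((131−1)/2) = 83^65 ≡ 1 (mod 131).
Repeated squaring mod 131: 83^2 = 6889 ≡ 77; 83^4 ≡ 77² = 5929 ≡ 34; 83^8 ≡ 34² = 1156 ≡ 108; 83^16 ≡ 108² = 11664 ≡ 5; 83^32 ≡ 5² = 25 ≡ 25; 83^64 ≡ 25² = 625 ≡ 101.
Since 65 = 64 + 1, 83^65 ≡ 101 · 83; multiplying out mod 131: 101·83 = 8383 ≡ 130. Thus 83^65 ≡ 130 ≡ −1 (mod 131).
By Euler's criterion 83 is a quadratic non-residue mod 131: no t satisfies t² ≡ 83 (mod 131).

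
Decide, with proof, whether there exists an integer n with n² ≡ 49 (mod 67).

Take n = 7. Then 7² = 49, and since 0 ≤ 49 < 67 this is already reduced: 7² ≡ 49 (mod 67).

n = 7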